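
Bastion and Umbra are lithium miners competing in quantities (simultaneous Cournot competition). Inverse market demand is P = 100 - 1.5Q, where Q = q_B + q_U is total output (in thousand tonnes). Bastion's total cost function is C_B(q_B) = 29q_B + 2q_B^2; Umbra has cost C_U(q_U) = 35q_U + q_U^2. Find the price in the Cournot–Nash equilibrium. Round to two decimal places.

72.24

Bastion's profit: π_B = (100 - 1.5Q)q_B - (29q_B + 2q_B²). Setting ∂π_B/∂q_B = 0: 71 - 7q_B - (3/2)(q_U) = 0.
Umbra's profit: π_U = (100 - 1.5Q)q_U - (35q_U + q_U²). Setting ∂π_U/∂q_U = 0: 65 - 5q_U - (3/2)(q_B) = 0.
Rearranging gives the reaction functions q_B = (71 - (3/2)q_U)/7 and q_U = (65 - (3/2)q_B)/5.
Solving the pair: q_B = 1030/131, q_U = 1394/131.
Total output Q = 18.5038, so price P = 100 - (3/2)·18.5038 = 72.2443.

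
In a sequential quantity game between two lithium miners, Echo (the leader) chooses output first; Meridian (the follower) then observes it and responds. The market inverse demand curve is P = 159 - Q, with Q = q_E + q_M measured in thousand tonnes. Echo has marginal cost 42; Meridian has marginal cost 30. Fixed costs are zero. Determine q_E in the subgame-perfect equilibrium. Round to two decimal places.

The follower Meridian best-responds to any q_E: π_M = (159 - Q)q_M - 30q_M.
Follower FOC: 129 - q_E - 2q_M = 0, so q_M(q_E) = (129 - q_E)/2.
The leader anticipates this reaction. Substituting into P = 159 - Q gives P = 189/2 - (1/2)q_E, so π_E = (189/2 - (1/2)q_E)q_E - 42q_E.
Leader FOC: 105/2 - q_E = 0, so q_E = 105/2.
Then q_M = (129 - 105/2)/2 = 153/4.

52.50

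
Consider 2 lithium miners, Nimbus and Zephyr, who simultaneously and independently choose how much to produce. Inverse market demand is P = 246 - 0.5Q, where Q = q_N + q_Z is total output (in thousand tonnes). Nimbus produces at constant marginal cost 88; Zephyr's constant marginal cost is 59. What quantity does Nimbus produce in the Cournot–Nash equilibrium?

86

Nimbus's profit: π_N = (246 - 0.5Q)q_N - (88q_N). Setting ∂π_N/∂q_N = 0: 158 - q_N - (1/2)(q_Z) = 0.
Zephyr's profit: π_Z = (246 - 0.5Q)q_Z - (59q_Z). Setting ∂π_Z/∂q_Z = 0: 187 - q_Z - (1/2)(q_N) = 0.
Rearranging gives the reaction functions q_N = (158 - (1/2)q_Z) and q_Z = (187 - (1/2)q_N).
Solving the pair: q_N = 86, q_Z = 144.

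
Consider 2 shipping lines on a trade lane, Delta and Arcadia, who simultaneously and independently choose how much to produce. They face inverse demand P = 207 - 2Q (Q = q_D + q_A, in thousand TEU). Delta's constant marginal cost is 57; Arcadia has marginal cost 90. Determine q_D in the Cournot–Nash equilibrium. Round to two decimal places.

Delta's profit: π_D = (207 - 2Q)q_D - (57q_D). Setting ∂π_D/∂q_D = 0: 150 - 4q_D - 2(q_A) = 0.
Arcadia's first-order condition: 117 - 4q_A - 2(q_D) = 0.
So q_D = (150 - 2q_A)/4 and q_A = (117 - 2q_D)/4.
Solving the pair: q_D = 61/2, q_A = 14.

30.50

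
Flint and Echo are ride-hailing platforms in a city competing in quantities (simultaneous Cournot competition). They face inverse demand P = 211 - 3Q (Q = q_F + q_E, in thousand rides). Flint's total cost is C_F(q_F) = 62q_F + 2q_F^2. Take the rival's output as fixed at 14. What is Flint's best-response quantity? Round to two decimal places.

10.70

With the rival's output fixed at 14, Flint's profit is π_F = (211 - 3·14 - 3q_F)q_F - (62q_F + 2q_F²) = (169 - 3q_F)q_F - (62q_F + 2q_F²).
∂π_F/∂q_F = 107 - 10q_F = 0, so q_F = 107/10.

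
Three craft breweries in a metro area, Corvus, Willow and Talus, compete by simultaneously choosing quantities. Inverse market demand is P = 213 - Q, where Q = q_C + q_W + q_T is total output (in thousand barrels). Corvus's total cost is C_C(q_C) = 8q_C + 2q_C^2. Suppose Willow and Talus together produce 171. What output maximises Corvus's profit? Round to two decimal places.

With rivals' combined output fixed at 171, Corvus's profit is π_C = (213 - 171 - q_C)q_C - (8q_C + 2q_C²) = (42 - q_C)q_C - (8q_C + 2q_C²).
∂π_C/∂q_C = 34 - 6q_C = 0, so q_C = 17/3.

5.67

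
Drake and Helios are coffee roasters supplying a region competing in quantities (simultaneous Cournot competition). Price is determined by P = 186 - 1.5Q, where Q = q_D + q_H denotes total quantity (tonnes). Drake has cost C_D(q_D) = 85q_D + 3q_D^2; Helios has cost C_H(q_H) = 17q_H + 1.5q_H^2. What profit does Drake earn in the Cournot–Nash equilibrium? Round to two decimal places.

208.79

Drake's profit: π_D = (186 - 1.5Q)q_D - (85q_D + 3q_D²). Setting ∂π_D/∂q_D = 0: 101 - 9q_D - (3/2)(q_H) = 0.
Helios's first-order condition: 169 - 6q_H - (3/2)(q_D) = 0.
Best responses: q_D = (101 - (3/2)q_H)/9, q_H = (169 - (3/2)q_D)/6.
Solving the pair: q_D = 470/69, q_H = 1826/69.
Price P = 186 - (3/2)·33.2754 = 136.0870.
Drake's profit: 136.0870·(470/69) - 85·(470/69) - 3(470/69)² = 208.7902.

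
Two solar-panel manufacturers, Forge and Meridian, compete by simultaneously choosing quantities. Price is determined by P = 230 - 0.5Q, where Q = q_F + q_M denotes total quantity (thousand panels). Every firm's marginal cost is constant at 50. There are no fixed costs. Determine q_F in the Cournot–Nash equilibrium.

120

Each firm earns π_i = (230 - 0.5Q)q_i - 50q_i.
Setting ∂π_i/∂q_i = 0 with rivals' quantities fixed: 180 - q_i - (1/2)q_j = 0.
With identical firms every q_j equals q_i, so q_j = q_i and 180 = (3/2)q_i, giving q_i = 120.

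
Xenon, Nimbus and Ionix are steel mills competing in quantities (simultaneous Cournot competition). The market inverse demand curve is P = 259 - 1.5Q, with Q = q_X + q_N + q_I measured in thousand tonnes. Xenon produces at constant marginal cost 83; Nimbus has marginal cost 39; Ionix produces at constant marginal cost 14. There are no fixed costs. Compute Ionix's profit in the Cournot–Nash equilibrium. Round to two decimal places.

4788.38

Xenon's profit: π_X = (259 - 1.5Q)q_X - (83q_X). Setting ∂π_X/∂q_X = 0: 176 - 3q_X - (3/2)(q_N + q_I) = 0.
Nimbus's profit: π_N = (259 - 1.5Q)q_N - (39q_N). Setting ∂π_N/∂q_N = 0: 220 - 3q_N - (3/2)(q_X + q_I) = 0.
Ionix's first-order condition: 245 - 3q_I - (3/2)(q_X + q_N) = 0.
Summing all 3 equations gives 641 − 6Q = 0, hence Q = 641/6.
Back-substituting: q_X = (176 − 641/4)/(3/2) = 21/2, q_N = (220 − 641/4)/(3/2) = 239/6, q_I = (245 − 641/4)/(3/2) = 113/2.
Price P = 259 - (3/2)·(641/6) = 395/4.
Ionix's profit: (395/4 - 14)·(113/2) = 4788.3750.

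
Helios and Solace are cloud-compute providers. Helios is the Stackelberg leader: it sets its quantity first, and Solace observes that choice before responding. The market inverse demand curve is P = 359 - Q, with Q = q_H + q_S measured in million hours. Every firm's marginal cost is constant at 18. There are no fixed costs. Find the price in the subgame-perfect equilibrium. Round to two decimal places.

Solve by backward induction. Given q_H, the follower Solace maximises π_S = (359 - q_H - q_S)q_S - 18q_S.
Follower FOC: 341 - q_H - 2q_S = 0, so q_S(q_H) = (341 - q_H)/2.
The leader anticipates this reaction. Substituting into P = 359 - Q gives P = 377/2 - (1/2)q_H, so π_H = (377/2 - (1/2)q_H)q_H - 18q_H.
The leader's first-order condition 341/2 - q_H = 0 yields q_H = 341/2.
Then q_S = (341 - 341/2)/2 = 341/4.
Total output Q = 1023/4, so price P = 359 - 1023/4 = 413/4.

103.25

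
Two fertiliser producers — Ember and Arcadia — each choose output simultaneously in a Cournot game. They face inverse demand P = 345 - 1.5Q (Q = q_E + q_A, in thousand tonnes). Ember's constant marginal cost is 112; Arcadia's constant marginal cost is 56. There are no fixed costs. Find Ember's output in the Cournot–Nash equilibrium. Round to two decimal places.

Ember's profit: π_E = (345 - 1.5Q)q_E - (112q_E). Setting ∂π_E/∂q_E = 0: 233 - 3q_E - (3/2)(q_A) = 0.
Arcadia's first-order condition: 289 - 3q_A - (3/2)(q_E) = 0.
Best responses: q_E = (233 - (3/2)q_A)/3, q_A = (289 - (3/2)q_E)/3.
Solving the pair: q_E = 118/3, q_A = 230/3.

39.33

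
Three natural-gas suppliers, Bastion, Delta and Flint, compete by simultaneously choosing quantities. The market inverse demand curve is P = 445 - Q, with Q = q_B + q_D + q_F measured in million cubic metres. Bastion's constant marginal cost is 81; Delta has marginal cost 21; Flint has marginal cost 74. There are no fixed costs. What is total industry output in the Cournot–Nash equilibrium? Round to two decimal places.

289.75

Bastion's profit: π_B = (445 - Q)q_B - (81q_B). Setting ∂π_B/∂q_B = 0: 364 - 2q_B - (q_D + q_F) = 0.
Delta's profit: π_D = (445 - Q)q_D - (21q_D). Setting ∂π_D/∂q_D = 0: 424 - 2q_D - (q_B + q_F) = 0.
Flint's profit: π_F = (445 - Q)q_F - (74q_F). Setting ∂π_F/∂q_F = 0: 371 - 2q_F - (q_B + q_D) = 0.
Adding the 3 conditions: 1159 − 2Q − 2Q = 0, i.e. Q = 1159/4.
Back-substituting: q_B = (364 − 1159/4) = 297/4, q_D = (424 − 1159/4) = 537/4, q_F = (371 − 1159/4) = 325/4.
Total output Q = 297/4 + 537/4 + 325/4 = 1159/4.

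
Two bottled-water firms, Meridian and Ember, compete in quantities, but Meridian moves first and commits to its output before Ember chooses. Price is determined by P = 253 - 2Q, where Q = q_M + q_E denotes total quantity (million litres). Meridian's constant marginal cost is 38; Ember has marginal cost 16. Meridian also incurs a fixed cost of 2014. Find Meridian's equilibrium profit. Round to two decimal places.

Solve by backward induction. Given q_M, the follower Ember maximises π_E = (253 - 2q_M - 2q_E)q_E - 16q_E.
∂π_E/∂q_E = 237 - 2q_M - 4q_E = 0 gives the reaction function q_E = (237 - 2q_M)/4.
Meridian substitutes q_E(q_M) into its own profit: π_M = q_M(253 - 2q_M - (237 - 2q_M)/2) - 38q_M = (269/2 - q_M)q_M - 38q_M.
Leader FOC: 193/2 - 2q_M = 0, so q_M = 193/4.
Then q_E = (237 - 2·(193/4))/4 = 281/8.
Price P = 253 - 2·(667/8) = 345/4.
Meridian's profit: (345/4 - 38)·(193/4) - 2014 = 314.0625.

314.06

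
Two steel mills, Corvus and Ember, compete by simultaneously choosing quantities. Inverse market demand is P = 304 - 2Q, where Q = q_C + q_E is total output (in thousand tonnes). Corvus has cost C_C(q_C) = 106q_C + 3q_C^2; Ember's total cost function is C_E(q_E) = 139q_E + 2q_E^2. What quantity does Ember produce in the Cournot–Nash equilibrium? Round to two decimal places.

16.50

Corvus's profit: π_C = (304 - 2Q)q_C - (106q_C + 3q_C²). Setting ∂π_C/∂q_C = 0: 198 - 10q_C - 2(q_E) = 0.
Ember's first-order condition: 165 - 8q_E - 2(q_C) = 0.
Rearranging gives the reaction functions q_C = (198 - 2q_E)/10 and q_E = (165 - 2q_C)/8.
Substituting one into the other gives q_C = 33/2 and q_E = 33/2.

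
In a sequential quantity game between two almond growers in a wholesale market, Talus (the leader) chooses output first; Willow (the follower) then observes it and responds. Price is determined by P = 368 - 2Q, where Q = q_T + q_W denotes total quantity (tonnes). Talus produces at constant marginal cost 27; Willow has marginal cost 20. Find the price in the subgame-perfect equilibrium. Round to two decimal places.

110.50

Solve by backward induction. Given q_T, the follower Willow maximises π_W = (368 - 2q_T - 2q_W)q_W - 20q_W.
Setting the follower's marginal profit to zero, 348 - 2q_T - 4q_W = 0, i.e. q_W = (348 - 2q_T)/4.
The leader anticipates this reaction. Substituting into P = 368 - 2Q gives P = 194 - q_T, so π_T = (194 - q_T)q_T - 27q_T.
Maximising: ∂π_T/∂q_T = 167 - 2q_T = 0, giving q_T = 167/2.
Then q_W = (348 - 2·(167/2))/4 = 181/4.
Total output Q = 515/4, so price P = 368 - 2·(515/4) = 221/2.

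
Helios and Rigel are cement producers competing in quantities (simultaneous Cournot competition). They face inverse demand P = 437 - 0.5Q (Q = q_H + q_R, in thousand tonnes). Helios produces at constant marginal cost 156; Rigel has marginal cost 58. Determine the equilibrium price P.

Helios's profit: π_H = (437 - 0.5Q)q_H - (156q_H). Setting ∂π_H/∂q_H = 0: 281 - q_H - (1/2)(q_R) = 0.
Rigel's first-order condition: 379 - q_R - (1/2)(q_H) = 0.
So q_H = (281 - (1/2)q_R) and q_R = (379 - (1/2)q_H).
Solving the pair: q_H = 122, q_R = 318.
Total output Q = 440, so price P = 437 - (1/2)·440 = 217.

217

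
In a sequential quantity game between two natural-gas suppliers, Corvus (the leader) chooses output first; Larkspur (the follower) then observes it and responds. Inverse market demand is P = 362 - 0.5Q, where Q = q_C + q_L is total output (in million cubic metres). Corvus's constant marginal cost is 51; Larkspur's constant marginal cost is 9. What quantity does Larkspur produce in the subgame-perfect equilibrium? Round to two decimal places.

218.50

The follower Larkspur best-responds to any q_C: π_L = (362 - 0.5Q)q_L - 9q_L.
∂π_L/∂q_L = 353 - (1/2)q_C - q_L = 0 gives the reaction function q_L = (353 - (1/2)q_C).
The leader anticipates this reaction. Substituting into P = 362 - 0.5Q gives P = 371/2 - (1/4)q_C, so π_C = (371/2 - (1/4)q_C)q_C - 51q_C.
Leader FOC: 269/2 - (1/2)q_C = 0, so q_C = 269.
Then q_L = (353 - (1/2)·269) = 437/2.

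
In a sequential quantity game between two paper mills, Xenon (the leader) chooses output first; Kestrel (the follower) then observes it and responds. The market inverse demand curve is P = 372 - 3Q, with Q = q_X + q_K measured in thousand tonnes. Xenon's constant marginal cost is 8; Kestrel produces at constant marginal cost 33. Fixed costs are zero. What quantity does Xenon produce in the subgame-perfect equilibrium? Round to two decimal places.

64.83

Solve by backward induction. Given q_X, the follower Kestrel maximises π_K = (372 - 3q_X - 3q_K)q_K - 33q_K.
Follower FOC: 339 - 3q_X - 6q_K = 0, so q_K(q_X) = (339 - 3q_X)/6.
Xenon substitutes q_K(q_X) into its own profit: π_X = q_X(372 - 3q_X - (339 - 3q_X)/2) - 8q_X = (405/2 - (3/2)q_X)q_X - 8q_X.
Leader FOC: 389/2 - 3q_X = 0, so q_X = 389/6.
Then q_K = (339 - 3·(389/6))/6 = 289/12.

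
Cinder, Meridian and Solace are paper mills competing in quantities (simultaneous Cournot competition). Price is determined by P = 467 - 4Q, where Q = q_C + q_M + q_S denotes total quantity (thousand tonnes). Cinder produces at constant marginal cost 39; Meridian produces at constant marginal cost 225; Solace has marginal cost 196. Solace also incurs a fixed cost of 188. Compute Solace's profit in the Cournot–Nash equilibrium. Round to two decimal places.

131.52

Cinder's profit: π_C = (467 - 4Q)q_C - (39q_C). Setting ∂π_C/∂q_C = 0: 428 - 8q_C - 4(q_M + q_S) = 0.
Meridian's profit: π_M = (467 - 4Q)q_M - (225q_M). Setting ∂π_M/∂q_M = 0: 242 - 8q_M - 4(q_C + q_S) = 0.
Solace's profit: π_S = (467 - 4Q)q_S - (196q_S). Setting ∂π_S/∂q_S = 0: 271 - 8q_S - 4(q_C + q_M) = 0.
Adding the 3 first-order conditions: 941 − 16Q = 0, so Q = 941/16.
Back-substituting: q_C = (428 − 941/4)/4 = 771/16, q_M = (242 − 941/4)/4 = 27/16, q_S = (271 − 941/4)/4 = 143/16.
Price P = 467 - 4·(941/16) = 927/4.
Solace's profit: (927/4 - 196)·(143/16) - 188 = 131.5156.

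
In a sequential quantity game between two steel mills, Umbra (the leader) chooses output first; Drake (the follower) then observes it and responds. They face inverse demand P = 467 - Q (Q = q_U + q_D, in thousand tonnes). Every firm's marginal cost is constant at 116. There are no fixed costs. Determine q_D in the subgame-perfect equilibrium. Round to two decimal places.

87.75

The follower Drake best-responds to any q_U: π_D = (467 - Q)q_D - 116q_D.
Setting the follower's marginal profit to zero, 351 - q_U - 2q_D = 0, i.e. q_D = (351 - q_U)/2.
Umbra substitutes q_D(q_U) into its own profit: π_U = q_U(467 - q_U - (351 - q_U)/2) - 116q_U = (583/2 - (1/2)q_U)q_U - 116q_U.
Maximising: ∂π_U/∂q_U = 351/2 - q_U = 0, giving q_U = 351/2.
Then q_D = (351 - 351/2)/2 = 351/4.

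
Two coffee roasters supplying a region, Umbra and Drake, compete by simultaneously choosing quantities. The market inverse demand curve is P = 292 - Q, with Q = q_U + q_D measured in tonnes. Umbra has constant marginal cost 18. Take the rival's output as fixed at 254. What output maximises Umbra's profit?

10

With the rival's output fixed at 254, Umbra's profit is π_U = (292 - 254 - q_U)q_U - (18q_U) = (38 - q_U)q_U - (18q_U).
∂π_U/∂q_U = 20 - 2q_U = 0, so q_U = 10.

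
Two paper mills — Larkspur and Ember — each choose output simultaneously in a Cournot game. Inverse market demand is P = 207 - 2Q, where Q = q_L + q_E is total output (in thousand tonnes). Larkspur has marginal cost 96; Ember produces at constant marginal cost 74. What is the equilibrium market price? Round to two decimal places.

Larkspur's profit: π_L = (207 - 2Q)q_L - (96q_L). Setting ∂π_L/∂q_L = 0: 111 - 4q_L - 2(q_E) = 0.
Ember's profit: π_E = (207 - 2Q)q_E - (74q_E). Setting ∂π_E/∂q_E = 0: 133 - 4q_E - 2(q_L) = 0.
So q_L = (111 - 2q_E)/4 and q_E = (133 - 2q_L)/4.
Solving the pair: q_L = 89/6, q_E = 155/6.
Total output Q = 122/3, so price P = 207 - 2·(122/3) = 377/3.

125.67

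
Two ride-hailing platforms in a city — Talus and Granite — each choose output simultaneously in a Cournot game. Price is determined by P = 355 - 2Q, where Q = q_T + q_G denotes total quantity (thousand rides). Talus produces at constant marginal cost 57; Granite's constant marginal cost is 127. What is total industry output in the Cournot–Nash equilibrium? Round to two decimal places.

Talus's profit: π_T = (355 - 2Q)q_T - (57q_T). Setting ∂π_T/∂q_T = 0: 298 - 4q_T - 2(q_G) = 0.
Granite's profit: π_G = (355 - 2Q)q_G - (127q_G). Setting ∂π_G/∂q_G = 0: 228 - 4q_G - 2(q_T) = 0.
Rearranging gives the reaction functions q_T = (298 - 2q_G)/4 and q_G = (228 - 2q_T)/4.
Substituting one into the other gives q_T = 184/3 and q_G = 79/3.
Total output Q = 184/3 + 79/3 = 263/3.

87.67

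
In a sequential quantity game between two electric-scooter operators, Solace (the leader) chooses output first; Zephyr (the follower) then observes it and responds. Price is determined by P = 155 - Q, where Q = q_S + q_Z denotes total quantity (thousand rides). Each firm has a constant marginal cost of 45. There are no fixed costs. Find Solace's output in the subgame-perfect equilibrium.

The follower Zephyr best-responds to any q_S: π_Z = (155 - Q)q_Z - 45q_Z.
Follower FOC: 110 - q_S - 2q_Z = 0, so q_Z(q_S) = (110 - q_S)/2.
Solace substitutes q_Z(q_S) into its own profit: π_S = q_S(155 - q_S - (110 - q_S)/2) - 45q_S = (100 - (1/2)q_S)q_S - 45q_S.
Maximising: ∂π_S/∂q_S = 55 - q_S = 0, giving q_S = 55.
Then q_Z = (110 - 55)/2 = 55/2.

55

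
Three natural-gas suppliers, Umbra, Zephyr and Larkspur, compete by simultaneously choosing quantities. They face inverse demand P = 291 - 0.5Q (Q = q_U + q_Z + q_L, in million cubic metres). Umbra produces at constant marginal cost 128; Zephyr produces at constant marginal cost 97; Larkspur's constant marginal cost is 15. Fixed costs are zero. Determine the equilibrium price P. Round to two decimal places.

132.75

Umbra's profit: π_U = (291 - 0.5Q)q_U - (128q_U). Setting ∂π_U/∂q_U = 0: 163 - q_U - (1/2)(q_Z + q_L) = 0.
Zephyr's profit: π_Z = (291 - 0.5Q)q_Z - (97q_Z). Setting ∂π_Z/∂q_Z = 0: 194 - q_Z - (1/2)(q_U + q_L) = 0.
Larkspur's profit: π_L = (291 - 0.5Q)q_L - (15q_L). Setting ∂π_L/∂q_L = 0: 276 - q_L - (1/2)(q_U + q_Z) = 0.
Adding the 3 first-order conditions: 633 − 2Q = 0, so Q = 633/2.
Back-substituting: q_U = (163 − 633/4)/(1/2) = 19/2, q_Z = (194 − 633/4)/(1/2) = 143/2, q_L = (276 − 633/4)/(1/2) = 471/2.
Total output Q = 633/2, so price P = 291 - (1/2)·(633/2) = 531/4.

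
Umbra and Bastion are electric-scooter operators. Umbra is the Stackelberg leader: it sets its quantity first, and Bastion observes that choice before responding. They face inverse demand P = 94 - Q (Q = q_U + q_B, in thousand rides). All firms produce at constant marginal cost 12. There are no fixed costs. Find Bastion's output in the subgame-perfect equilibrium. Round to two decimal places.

The follower Bastion best-responds to any q_U: π_B = (94 - Q)q_B - 12q_B.
Setting the follower's marginal profit to zero, 82 - q_U - 2q_B = 0, i.e. q_B = (82 - q_U)/2.
Umbra substitutes q_B(q_U) into its own profit: π_U = q_U(94 - q_U - (82 - q_U)/2) - 12q_U = (53 - (1/2)q_U)q_U - 12q_U.
Maximising: ∂π_U/∂q_U = 41 - q_U = 0, giving q_U = 41.
Then q_B = (82 - 41)/2 = 41/2.

20.50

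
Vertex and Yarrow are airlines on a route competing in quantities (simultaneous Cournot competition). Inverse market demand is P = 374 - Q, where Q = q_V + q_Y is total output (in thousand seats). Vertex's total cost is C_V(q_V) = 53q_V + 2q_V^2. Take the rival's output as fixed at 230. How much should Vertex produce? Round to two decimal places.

15.17

With the rival's output fixed at 230, Vertex's profit is π_V = (374 - 230 - q_V)q_V - (53q_V + 2q_V²) = (144 - q_V)q_V - (53q_V + 2q_V²).
∂π_V/∂q_V = 91 - 6q_V = 0, so q_V = 91/6.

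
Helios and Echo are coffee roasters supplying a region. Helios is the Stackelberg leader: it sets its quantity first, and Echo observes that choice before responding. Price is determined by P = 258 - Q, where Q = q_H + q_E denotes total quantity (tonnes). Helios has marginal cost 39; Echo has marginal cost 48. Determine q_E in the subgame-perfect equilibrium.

48

Solve by backward induction. Given q_H, the follower Echo maximises π_E = (258 - q_H - q_E)q_E - 48q_E.
Setting the follower's marginal profit to zero, 210 - q_H - 2q_E = 0, i.e. q_E = (210 - q_H)/2.
The leader anticipates this reaction. Substituting into P = 258 - Q gives P = 153 - (1/2)q_H, so π_H = (153 - (1/2)q_H)q_H - 39q_H.
Maximising: ∂π_H/∂q_H = 114 - q_H = 0, giving q_H = 114.
Then q_E = (210 - 114)/2 = 48.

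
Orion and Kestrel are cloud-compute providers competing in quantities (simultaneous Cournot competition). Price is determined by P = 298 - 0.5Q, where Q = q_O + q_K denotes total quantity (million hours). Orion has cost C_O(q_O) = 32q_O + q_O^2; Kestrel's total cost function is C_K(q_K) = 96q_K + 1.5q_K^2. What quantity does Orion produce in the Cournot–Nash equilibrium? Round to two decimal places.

Orion's profit: π_O = (298 - 0.5Q)q_O - (32q_O + q_O²). Setting ∂π_O/∂q_O = 0: 266 - 3q_O - (1/2)(q_K) = 0.
Kestrel's first-order condition: 202 - 4q_K - (1/2)(q_O) = 0.
So q_O = (266 - (1/2)q_K)/3 and q_K = (202 - (1/2)q_O)/4.
Solving the pair: q_O = 81.9574, q_K = 1892/47.

81.96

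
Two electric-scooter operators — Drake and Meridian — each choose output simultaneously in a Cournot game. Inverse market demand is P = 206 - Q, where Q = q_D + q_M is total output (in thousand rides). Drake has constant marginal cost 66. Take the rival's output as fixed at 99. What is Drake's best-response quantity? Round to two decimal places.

20.50

With the rival's output fixed at 99, Drake's profit is π_D = (206 - 99 - q_D)q_D - (66q_D) = (107 - q_D)q_D - (66q_D).
∂π_D/∂q_D = 41 - 2q_D = 0, so q_D = 41/2.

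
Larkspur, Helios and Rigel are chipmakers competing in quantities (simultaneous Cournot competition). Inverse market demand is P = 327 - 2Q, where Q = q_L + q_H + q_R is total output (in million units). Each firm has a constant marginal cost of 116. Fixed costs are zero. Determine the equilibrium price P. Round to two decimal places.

A representative firm's profit is π_i = q_i(327 - 2Q) - 116q_i.
Setting ∂π_i/∂q_i = 0 with rivals' quantities fixed: 211 - 4q_i - 2·Σ_{j≠i} q_j = 0.
With identical firms every q_j equals q_i, so Σ_{j≠i} q_j = 2q_i and 211 = 8q_i, giving q_i = 211/8.
Total output Q = 633/8, so price P = 327 - 2·(633/8) = 675/4.

168.75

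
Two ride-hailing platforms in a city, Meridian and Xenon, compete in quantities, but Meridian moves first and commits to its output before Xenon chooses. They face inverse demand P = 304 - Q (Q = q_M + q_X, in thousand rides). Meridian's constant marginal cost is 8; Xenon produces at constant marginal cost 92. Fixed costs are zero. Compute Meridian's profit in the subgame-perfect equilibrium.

18050

The follower Xenon best-responds to any q_M: π_X = (304 - Q)q_X - 92q_X.
Follower FOC: 212 - q_M - 2q_X = 0, so q_X(q_M) = (212 - q_M)/2.
Meridian substitutes q_X(q_M) into its own profit: π_M = q_M(304 - q_M - (212 - q_M)/2) - 8q_M = (198 - (1/2)q_M)q_M - 8q_M.
Leader FOC: 190 - q_M = 0, so q_M = 190.
Then q_X = (212 - 190)/2 = 11.
Price P = 304 - 201 = 103.
Meridian's profit: (103 - 8)·190 = 18050.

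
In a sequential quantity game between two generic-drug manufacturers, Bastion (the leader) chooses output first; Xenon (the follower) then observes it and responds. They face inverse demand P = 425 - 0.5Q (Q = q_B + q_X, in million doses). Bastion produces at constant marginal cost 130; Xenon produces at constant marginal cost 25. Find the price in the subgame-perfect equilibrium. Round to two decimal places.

177.50

Solve by backward induction. Given q_B, the follower Xenon maximises π_X = (425 - (1/2)q_B - (1/2)q_X)q_X - 25q_X.
Follower FOC: 400 - (1/2)q_B - q_X = 0, so q_X(q_B) = (400 - (1/2)q_B).
Bastion substitutes q_X(q_B) into its own profit: π_B = q_B(425 - (1/2)q_B - (400 - (1/2)q_B)/2) - 130q_B = (225 - (1/4)q_B)q_B - 130q_B.
The leader's first-order condition 95 - (1/2)q_B = 0 yields q_B = 190.
Then q_X = (400 - (1/2)·190) = 305.
Total output Q = 495, so price P = 425 - (1/2)·495 = 355/2.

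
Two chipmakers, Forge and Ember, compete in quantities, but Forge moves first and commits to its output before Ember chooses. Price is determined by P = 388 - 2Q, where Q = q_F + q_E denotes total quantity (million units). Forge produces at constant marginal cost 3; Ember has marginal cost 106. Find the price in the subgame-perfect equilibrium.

125

The follower Ember best-responds to any q_F: π_E = (388 - 2Q)q_E - 106q_E.
∂π_E/∂q_E = 282 - 2q_F - 4q_E = 0 gives the reaction function q_E = (282 - 2q_F)/4.
Forge substitutes q_E(q_F) into its own profit: π_F = q_F(388 - 2q_F - (282 - 2q_F)/2) - 3q_F = (247 - q_F)q_F - 3q_F.
The leader's first-order condition 244 - 2q_F = 0 yields q_F = 122.
Then q_E = (282 - 2·122)/4 = 19/2.
Total output Q = 263/2, so price P = 388 - 2·(263/2) = 125.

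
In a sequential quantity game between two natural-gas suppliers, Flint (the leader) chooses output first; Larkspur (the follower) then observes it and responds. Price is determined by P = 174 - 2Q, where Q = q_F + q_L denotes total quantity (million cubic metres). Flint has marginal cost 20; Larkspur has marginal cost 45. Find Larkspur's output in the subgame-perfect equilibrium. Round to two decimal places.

Solve by backward induction. Given q_F, the follower Larkspur maximises π_L = (174 - 2q_F - 2q_L)q_L - 45q_L.
∂π_L/∂q_L = 129 - 2q_F - 4q_L = 0 gives the reaction function q_L = (129 - 2q_F)/4.
The leader anticipates this reaction. Substituting into P = 174 - 2Q gives P = 219/2 - q_F, so π_F = (219/2 - q_F)q_F - 20q_F.
Maximising: ∂π_F/∂q_F = 179/2 - 2q_F = 0, giving q_F = 179/4.
Then q_L = (129 - 2·(179/4))/4 = 79/8.

9.88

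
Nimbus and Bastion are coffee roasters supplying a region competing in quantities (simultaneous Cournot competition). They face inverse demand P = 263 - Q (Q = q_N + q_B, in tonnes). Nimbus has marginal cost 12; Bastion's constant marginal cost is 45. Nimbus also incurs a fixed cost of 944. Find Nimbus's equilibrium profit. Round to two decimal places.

8017.78

Nimbus's profit: π_N = (263 - Q)q_N - (12q_N). Setting ∂π_N/∂q_N = 0: 251 - 2q_N - (q_B) = 0.
Bastion's first-order condition: 218 - 2q_B - (q_N) = 0.
Rearranging gives the reaction functions q_N = (251 - q_B)/2 and q_B = (218 - q_N)/2.
Solving the pair: q_N = 284/3, q_B = 185/3.
Price P = 263 - 469/3 = 320/3.
Nimbus's profit: (320/3 - 12)·(284/3) - 944 = 8017.7778.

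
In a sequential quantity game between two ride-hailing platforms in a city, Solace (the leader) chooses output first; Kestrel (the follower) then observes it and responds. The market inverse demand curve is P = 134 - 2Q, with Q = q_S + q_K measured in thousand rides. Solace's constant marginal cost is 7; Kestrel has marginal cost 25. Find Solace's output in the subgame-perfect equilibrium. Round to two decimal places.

36.25

The follower Kestrel best-responds to any q_S: π_K = (134 - 2Q)q_K - 25q_K.
Follower FOC: 109 - 2q_S - 4q_K = 0, so q_K(q_S) = (109 - 2q_S)/4.
Solace substitutes q_K(q_S) into its own profit: π_S = q_S(134 - 2q_S - (109 - 2q_S)/2) - 7q_S = (159/2 - q_S)q_S - 7q_S.
Leader FOC: 145/2 - 2q_S = 0, so q_S = 145/4.
Then q_K = (109 - 2·(145/4))/4 = 73/8.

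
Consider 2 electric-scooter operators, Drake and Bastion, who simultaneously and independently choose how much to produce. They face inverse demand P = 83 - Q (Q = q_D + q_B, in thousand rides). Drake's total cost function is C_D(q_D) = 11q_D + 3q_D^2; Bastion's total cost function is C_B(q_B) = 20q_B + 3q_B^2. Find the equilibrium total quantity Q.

Drake's profit: π_D = (83 - Q)q_D - (11q_D + 3q_D²). Setting ∂π_D/∂q_D = 0: 72 - 8q_D - (q_B) = 0.
Bastion's profit: π_B = (83 - Q)q_B - (20q_B + 3q_B²). Setting ∂π_B/∂q_B = 0: 63 - 8q_B - (q_D) = 0.
Rearranging gives the reaction functions q_D = (72 - q_B)/8 and q_B = (63 - q_D)/8.
Substituting one into the other gives q_D = 57/7 and q_B = 48/7.
Total output Q = 57/7 + 48/7 = 15.

15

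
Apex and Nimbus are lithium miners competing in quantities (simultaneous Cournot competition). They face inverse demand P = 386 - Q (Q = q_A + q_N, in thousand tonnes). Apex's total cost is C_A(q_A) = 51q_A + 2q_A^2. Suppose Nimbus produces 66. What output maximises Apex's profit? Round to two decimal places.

44.83

With the rival's output fixed at 66, Apex's profit is π_A = (386 - 66 - q_A)q_A - (51q_A + 2q_A²) = (320 - q_A)q_A - (51q_A + 2q_A²).
∂π_A/∂q_A = 269 - 6q_A = 0, so q_A = 269/6.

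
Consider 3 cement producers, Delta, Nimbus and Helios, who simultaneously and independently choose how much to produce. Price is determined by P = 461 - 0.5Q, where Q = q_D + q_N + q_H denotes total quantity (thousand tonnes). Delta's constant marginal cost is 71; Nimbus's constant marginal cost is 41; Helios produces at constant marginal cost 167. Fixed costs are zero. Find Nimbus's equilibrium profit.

Delta's profit: π_D = (461 - 0.5Q)q_D - (71q_D). Setting ∂π_D/∂q_D = 0: 390 - q_D - (1/2)(q_N + q_H) = 0.
Nimbus's profit: π_N = (461 - 0.5Q)q_N - (41q_N). Setting ∂π_N/∂q_N = 0: 420 - q_N - (1/2)(q_D + q_H) = 0.
Helios's profit: π_H = (461 - 0.5Q)q_H - (167q_H). Setting ∂π_H/∂q_H = 0: 294 - q_H - (1/2)(q_D + q_N) = 0.
Adding the 3 conditions: 1104 − Q − Q = 0, i.e. Q = 552.
Back-substituting: q_D = (390 − 276)/(1/2) = 228, q_N = (420 − 276)/(1/2) = 288, q_H = (294 − 276)/(1/2) = 36.
Price P = 461 - (1/2)·552 = 185.
Nimbus's profit: (185 - 41)·288 = 41472.

41472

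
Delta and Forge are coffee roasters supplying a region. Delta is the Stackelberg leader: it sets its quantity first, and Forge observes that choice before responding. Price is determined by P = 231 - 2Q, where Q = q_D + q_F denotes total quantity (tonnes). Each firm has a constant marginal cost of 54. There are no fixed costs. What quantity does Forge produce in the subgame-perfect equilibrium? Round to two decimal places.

The follower Forge best-responds to any q_D: π_F = (231 - 2Q)q_F - 54q_F.
Setting the follower's marginal profit to zero, 177 - 2q_D - 4q_F = 0, i.e. q_F = (177 - 2q_D)/4.
Delta substitutes q_F(q_D) into its own profit: π_D = q_D(231 - 2q_D - (177 - 2q_D)/2) - 54q_D = (285/2 - q_D)q_D - 54q_D.
The leader's first-order condition 177/2 - 2q_D = 0 yields q_D = 177/4.
Then q_F = (177 - 2·(177/4))/4 = 177/8.

22.13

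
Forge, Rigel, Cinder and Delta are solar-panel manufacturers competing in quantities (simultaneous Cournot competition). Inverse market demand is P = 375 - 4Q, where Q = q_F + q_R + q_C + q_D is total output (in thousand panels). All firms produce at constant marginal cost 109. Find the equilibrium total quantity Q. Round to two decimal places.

53.20

A representative firm's profit is π_i = q_i(375 - 4Q) - 109q_i.
First-order condition (treating rivals' output as given): 266 - 8q_i - 4·Σ_{j≠i} q_j = 0.
By symmetry each firm produces the same amount; substituting Σ_{j≠i} q_j = 3q_i yields q_i = 266/20 = 133/10.
Total output Q = 133/10 + 133/10 + 133/10 + 133/10 = 266/5.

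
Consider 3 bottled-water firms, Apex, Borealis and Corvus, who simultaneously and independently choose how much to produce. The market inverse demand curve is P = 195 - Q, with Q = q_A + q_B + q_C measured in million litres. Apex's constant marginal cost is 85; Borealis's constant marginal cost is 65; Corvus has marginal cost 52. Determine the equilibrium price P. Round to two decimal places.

Apex's profit: π_A = (195 - Q)q_A - (85q_A). Setting ∂π_A/∂q_A = 0: 110 - 2q_A - (q_B + q_C) = 0.
Borealis's profit: π_B = (195 - Q)q_B - (65q_B). Setting ∂π_B/∂q_B = 0: 130 - 2q_B - (q_A + q_C) = 0.
Corvus's profit: π_C = (195 - Q)q_C - (52q_C). Setting ∂π_C/∂q_C = 0: 143 - 2q_C - (q_A + q_B) = 0.
Summing all 3 equations gives 383 − 4Q = 0, hence Q = 383/4.
Back-substituting: q_A = (110 − 383/4) = 57/4, q_B = (130 − 383/4) = 137/4, q_C = (143 − 383/4) = 189/4.
Total output Q = 383/4, so price P = 195 - 383/4 = 397/4.

99.25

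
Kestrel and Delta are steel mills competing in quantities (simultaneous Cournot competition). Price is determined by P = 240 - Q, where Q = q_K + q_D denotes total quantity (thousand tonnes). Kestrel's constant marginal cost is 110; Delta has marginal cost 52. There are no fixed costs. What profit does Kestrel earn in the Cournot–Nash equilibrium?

Kestrel's profit: π_K = (240 - Q)q_K - (110q_K). Setting ∂π_K/∂q_K = 0: 130 - 2q_K - (q_D) = 0.
Delta's profit: π_D = (240 - Q)q_D - (52q_D). Setting ∂π_D/∂q_D = 0: 188 - 2q_D - (q_K) = 0.
Best responses: q_K = (130 - q_D)/2, q_D = (188 - q_K)/2.
Substituting one into the other gives q_K = 24 and q_D = 82.
Price P = 240 - 106 = 134.
Kestrel's profit: (134 - 110)·24 = 576.

576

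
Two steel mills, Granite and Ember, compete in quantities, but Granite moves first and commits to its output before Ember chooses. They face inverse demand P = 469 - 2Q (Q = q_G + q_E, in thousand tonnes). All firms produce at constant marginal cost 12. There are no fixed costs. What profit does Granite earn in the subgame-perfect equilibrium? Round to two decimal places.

The follower Ember best-responds to any q_G: π_E = (469 - 2Q)q_E - 12q_E.
Setting the follower's marginal profit to zero, 457 - 2q_G - 4q_E = 0, i.e. q_E = (457 - 2q_G)/4.
The leader anticipates this reaction. Substituting into P = 469 - 2Q gives P = 481/2 - q_G, so π_G = (481/2 - q_G)q_G - 12q_G.
Leader FOC: 457/2 - 2q_G = 0, so q_G = 457/4.
Then q_E = (457 - 2·(457/4))/4 = 457/8.
Price P = 469 - 2·(1371/8) = 505/4.
Granite's profit: (505/4 - 12)·(457/4) = 13053.0625.

13053.06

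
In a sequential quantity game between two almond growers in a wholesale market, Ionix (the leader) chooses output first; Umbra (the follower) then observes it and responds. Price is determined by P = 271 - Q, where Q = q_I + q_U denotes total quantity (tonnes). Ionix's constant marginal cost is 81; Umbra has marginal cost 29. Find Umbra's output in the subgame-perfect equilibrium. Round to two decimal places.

Solve by backward induction. Given q_I, the follower Umbra maximises π_U = (271 - q_I - q_U)q_U - 29q_U.
∂π_U/∂q_U = 242 - q_I - 2q_U = 0 gives the reaction function q_U = (242 - q_I)/2.
The leader anticipates this reaction. Substituting into P = 271 - Q gives P = 150 - (1/2)q_I, so π_I = (150 - (1/2)q_I)q_I - 81q_I.
Leader FOC: 69 - q_I = 0, so q_I = 69.
Then q_U = (242 - 69)/2 = 173/2.

86.50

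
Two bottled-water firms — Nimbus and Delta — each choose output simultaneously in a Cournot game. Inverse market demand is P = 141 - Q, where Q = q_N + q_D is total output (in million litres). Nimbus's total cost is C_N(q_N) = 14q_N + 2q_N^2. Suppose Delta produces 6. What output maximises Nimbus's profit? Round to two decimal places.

20.17

With the rival's output fixed at 6, Nimbus's profit is π_N = (141 - 6 - q_N)q_N - (14q_N + 2q_N²) = (135 - q_N)q_N - (14q_N + 2q_N²).
∂π_N/∂q_N = 121 - 6q_N = 0, so q_N = 121/6.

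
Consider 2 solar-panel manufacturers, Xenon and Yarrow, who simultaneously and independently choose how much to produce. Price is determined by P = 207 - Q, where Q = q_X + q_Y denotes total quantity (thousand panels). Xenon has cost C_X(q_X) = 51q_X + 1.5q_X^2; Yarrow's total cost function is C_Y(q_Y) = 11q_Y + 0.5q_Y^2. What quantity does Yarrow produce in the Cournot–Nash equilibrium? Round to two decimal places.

58.86

Xenon's profit: π_X = (207 - Q)q_X - (51q_X + (3/2)q_X²). Setting ∂π_X/∂q_X = 0: 156 - 5q_X - (q_Y) = 0.
Yarrow's first-order condition: 196 - 3q_Y - (q_X) = 0.
Best responses: q_X = (156 - q_Y)/5, q_Y = (196 - q_X)/3.
Solving the pair: q_X = 136/7, q_Y = 412/7.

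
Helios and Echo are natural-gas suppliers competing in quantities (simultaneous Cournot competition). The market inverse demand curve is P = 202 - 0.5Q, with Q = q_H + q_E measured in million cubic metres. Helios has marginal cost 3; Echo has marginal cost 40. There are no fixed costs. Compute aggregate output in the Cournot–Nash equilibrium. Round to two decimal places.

Helios's profit: π_H = (202 - 0.5Q)q_H - (3q_H). Setting ∂π_H/∂q_H = 0: 199 - q_H - (1/2)(q_E) = 0.
Echo's profit: π_E = (202 - 0.5Q)q_E - (40q_E). Setting ∂π_E/∂q_E = 0: 162 - q_E - (1/2)(q_H) = 0.
Rearranging gives the reaction functions q_H = (199 - (1/2)q_E) and q_E = (162 - (1/2)q_H).
Solving the pair: q_H = 472/3, q_E = 250/3.
Total output Q = 472/3 + 250/3 = 722/3.

240.67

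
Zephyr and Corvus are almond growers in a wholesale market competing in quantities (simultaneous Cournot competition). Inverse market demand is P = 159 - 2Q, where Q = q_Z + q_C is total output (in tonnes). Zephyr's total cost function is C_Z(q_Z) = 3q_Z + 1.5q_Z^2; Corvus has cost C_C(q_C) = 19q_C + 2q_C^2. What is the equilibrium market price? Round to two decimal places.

Zephyr's profit: π_Z = (159 - 2Q)q_Z - (3q_Z + (3/2)q_Z²). Setting ∂π_Z/∂q_Z = 0: 156 - 7q_Z - 2(q_C) = 0.
Corvus's profit: π_C = (159 - 2Q)q_C - (19q_C + 2q_C²). Setting ∂π_C/∂q_C = 0: 140 - 8q_C - 2(q_Z) = 0.
Best responses: q_Z = (156 - 2q_C)/7, q_C = (140 - 2q_Z)/8.
Solving the pair: q_Z = 242/13, q_C = 167/13.
Total output Q = 409/13, so price P = 159 - 2·(409/13) = 1249/13.

96.08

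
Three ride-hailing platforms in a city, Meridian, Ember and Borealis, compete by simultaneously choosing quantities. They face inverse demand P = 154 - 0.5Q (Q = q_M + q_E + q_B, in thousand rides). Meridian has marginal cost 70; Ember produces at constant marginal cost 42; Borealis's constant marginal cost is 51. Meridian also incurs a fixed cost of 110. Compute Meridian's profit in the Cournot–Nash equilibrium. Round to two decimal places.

Meridian's profit: π_M = (154 - 0.5Q)q_M - (70q_M). Setting ∂π_M/∂q_M = 0: 84 - q_M - (1/2)(q_E + q_B) = 0.
Ember's first-order condition: 112 - q_E - (1/2)(q_M + q_B) = 0.
Borealis's profit: π_B = (154 - 0.5Q)q_B - (51q_B). Setting ∂π_B/∂q_B = 0: 103 - q_B - (1/2)(q_M + q_E) = 0.
Adding the 3 first-order conditions: 299 − 2Q = 0, so Q = 299/2.
Back-substituting: q_M = (84 − 299/4)/(1/2) = 37/2, q_E = (112 − 299/4)/(1/2) = 149/2, q_B = (103 − 299/4)/(1/2) = 113/2.
Price P = 154 - (1/2)·(299/2) = 317/4.
Meridian's profit: (317/4 - 70)·(37/2) - 110 = 489/8.

61.13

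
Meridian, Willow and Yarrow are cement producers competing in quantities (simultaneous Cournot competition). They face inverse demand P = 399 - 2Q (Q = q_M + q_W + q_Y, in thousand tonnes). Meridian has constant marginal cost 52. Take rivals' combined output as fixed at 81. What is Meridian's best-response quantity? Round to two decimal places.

With rivals' combined output fixed at 81, Meridian's profit is π_M = (399 - 2·81 - 2q_M)q_M - (52q_M) = (237 - 2q_M)q_M - (52q_M).
∂π_M/∂q_M = 185 - 4q_M = 0, so q_M = 185/4.

46.25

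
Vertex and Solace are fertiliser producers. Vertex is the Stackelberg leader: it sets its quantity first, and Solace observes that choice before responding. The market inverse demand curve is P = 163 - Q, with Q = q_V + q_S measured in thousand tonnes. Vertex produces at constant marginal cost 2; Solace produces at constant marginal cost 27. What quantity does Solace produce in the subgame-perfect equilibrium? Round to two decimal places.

Solve by backward induction. Given q_V, the follower Solace maximises π_S = (163 - q_V - q_S)q_S - 27q_S.
Setting the follower's marginal profit to zero, 136 - q_V - 2q_S = 0, i.e. q_S = (136 - q_V)/2.
The leader anticipates this reaction. Substituting into P = 163 - Q gives P = 95 - (1/2)q_V, so π_V = (95 - (1/2)q_V)q_V - 2q_V.
Maximising: ∂π_V/∂q_V = 93 - q_V = 0, giving q_V = 93.
Then q_S = (136 - 93)/2 = 43/2.

21.50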